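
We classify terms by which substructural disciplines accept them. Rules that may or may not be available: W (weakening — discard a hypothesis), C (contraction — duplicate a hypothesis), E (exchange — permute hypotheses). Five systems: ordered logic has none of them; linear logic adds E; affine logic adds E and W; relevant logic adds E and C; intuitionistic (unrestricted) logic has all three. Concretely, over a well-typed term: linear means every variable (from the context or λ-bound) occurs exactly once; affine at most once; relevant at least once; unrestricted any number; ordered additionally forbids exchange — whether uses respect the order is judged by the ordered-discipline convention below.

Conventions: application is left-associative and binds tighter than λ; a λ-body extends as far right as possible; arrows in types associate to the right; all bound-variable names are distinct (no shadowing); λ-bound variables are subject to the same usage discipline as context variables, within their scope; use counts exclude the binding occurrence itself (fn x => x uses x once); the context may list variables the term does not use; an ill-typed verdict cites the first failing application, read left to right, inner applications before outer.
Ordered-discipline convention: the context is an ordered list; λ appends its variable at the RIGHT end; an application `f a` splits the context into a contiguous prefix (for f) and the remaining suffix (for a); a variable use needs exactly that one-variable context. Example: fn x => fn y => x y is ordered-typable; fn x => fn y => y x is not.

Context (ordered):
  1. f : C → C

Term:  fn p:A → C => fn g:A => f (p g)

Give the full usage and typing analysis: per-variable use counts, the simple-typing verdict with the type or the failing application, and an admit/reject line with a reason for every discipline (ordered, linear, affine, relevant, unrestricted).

use counts: f: 1×; p (bound): 1×; g (bound): 1×
left-to-right use order: f, p, g
typing: the term checks, with type (A → C) → A → C
ordered: ✓ — f, p, g: once each, no exchange needed
linear: ✓ — single use per variable (f, p, g)
affine: ✓ — no duplicate uses among f, p, g
relevant: ✓ — every one of f, p, g appears
unrestricted: ✓ — well-typed at (A → C) → A → C; no restrictions here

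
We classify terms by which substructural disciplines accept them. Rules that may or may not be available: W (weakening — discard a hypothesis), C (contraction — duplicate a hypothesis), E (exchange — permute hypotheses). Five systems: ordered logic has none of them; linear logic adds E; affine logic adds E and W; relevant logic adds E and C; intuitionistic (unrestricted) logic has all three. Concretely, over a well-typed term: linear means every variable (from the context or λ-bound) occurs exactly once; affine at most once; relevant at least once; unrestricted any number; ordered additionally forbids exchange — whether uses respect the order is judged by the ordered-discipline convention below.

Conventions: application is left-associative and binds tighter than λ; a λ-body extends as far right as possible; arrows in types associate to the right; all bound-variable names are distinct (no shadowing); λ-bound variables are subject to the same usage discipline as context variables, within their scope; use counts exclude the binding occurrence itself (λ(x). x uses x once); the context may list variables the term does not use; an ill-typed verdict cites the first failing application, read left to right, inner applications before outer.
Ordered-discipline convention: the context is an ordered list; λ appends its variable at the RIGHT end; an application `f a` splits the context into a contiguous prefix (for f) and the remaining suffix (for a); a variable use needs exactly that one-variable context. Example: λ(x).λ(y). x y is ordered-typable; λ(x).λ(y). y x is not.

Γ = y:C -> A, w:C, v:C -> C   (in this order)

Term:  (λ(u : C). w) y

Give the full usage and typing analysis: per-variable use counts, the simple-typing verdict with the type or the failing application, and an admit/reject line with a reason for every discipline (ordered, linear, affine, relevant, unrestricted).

usage: y: 1, w: 1, v: 0, u [bound]: 0
use order (left to right): w, y
typing: ill-typed: a function awaiting C gets C -> A
ordered: ✗, not simply typable
linear: ✗, fails simple typing
affine: ✗, a type mismatch blocks all five
relevant: ✗, the type mismatch rejects it
unrestricted: ✗, not simply typable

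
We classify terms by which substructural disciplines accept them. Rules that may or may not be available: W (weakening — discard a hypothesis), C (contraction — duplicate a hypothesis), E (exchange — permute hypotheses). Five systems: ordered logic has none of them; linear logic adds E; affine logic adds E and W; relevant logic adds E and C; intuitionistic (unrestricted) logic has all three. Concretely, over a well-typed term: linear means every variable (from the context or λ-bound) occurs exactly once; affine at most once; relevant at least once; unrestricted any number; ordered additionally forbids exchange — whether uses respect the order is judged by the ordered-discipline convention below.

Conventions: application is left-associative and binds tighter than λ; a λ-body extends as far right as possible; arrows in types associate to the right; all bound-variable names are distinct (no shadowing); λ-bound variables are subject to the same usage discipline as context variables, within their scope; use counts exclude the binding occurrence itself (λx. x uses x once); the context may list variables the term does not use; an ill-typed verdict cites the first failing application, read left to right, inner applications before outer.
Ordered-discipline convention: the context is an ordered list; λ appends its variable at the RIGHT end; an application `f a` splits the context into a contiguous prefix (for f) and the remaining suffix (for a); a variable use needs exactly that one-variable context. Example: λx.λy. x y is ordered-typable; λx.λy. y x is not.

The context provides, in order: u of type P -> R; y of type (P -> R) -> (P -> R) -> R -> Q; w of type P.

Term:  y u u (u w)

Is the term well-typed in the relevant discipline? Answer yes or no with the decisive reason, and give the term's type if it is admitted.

yes — at least one use each (u, y, w); term : Q
variable uses: u: 3×; y: 1×; w: 1×
order of uses: y, u, u, u, w
typing: the term checks, with type Q
summary: ordered ✗; linear ✗; affine ✗; relevant ✓; unrestricted ✓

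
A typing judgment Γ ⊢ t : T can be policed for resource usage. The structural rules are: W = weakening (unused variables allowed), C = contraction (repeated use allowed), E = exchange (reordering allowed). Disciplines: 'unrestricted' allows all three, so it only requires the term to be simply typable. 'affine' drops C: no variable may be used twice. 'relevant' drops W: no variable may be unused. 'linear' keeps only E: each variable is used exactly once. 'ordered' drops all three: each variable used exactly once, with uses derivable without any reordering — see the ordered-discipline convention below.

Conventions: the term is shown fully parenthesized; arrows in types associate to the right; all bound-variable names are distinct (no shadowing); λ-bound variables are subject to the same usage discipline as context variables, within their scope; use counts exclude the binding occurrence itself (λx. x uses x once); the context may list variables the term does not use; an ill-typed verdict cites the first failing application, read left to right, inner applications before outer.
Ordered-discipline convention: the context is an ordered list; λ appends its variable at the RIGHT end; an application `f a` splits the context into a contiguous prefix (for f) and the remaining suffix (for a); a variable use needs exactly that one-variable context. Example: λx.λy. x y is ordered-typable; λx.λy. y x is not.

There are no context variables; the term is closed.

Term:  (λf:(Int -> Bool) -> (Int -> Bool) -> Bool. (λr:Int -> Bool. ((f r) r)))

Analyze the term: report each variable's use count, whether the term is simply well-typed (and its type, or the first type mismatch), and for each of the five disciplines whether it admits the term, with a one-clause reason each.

use counts: f (λ-bound)=1; r (λ-bound)=2
uses in reading order: f, r, r
typing: ✓ — ((Int -> Bool) -> (Int -> Bool) -> Bool) -> (Int -> Bool) -> Bool
ordered: ✗, uses contraction: r ×2
linear: ✗, uses contraction: r ×2
affine: ✗, uses contraction: r ×2
relevant: ✓, at least one use each (f, r)
unrestricted: ✓, simply typable at ((Int -> Bool) -> (Int -> Bool) -> Bool) -> (Int -> Bool) -> Bool; W, C, E all held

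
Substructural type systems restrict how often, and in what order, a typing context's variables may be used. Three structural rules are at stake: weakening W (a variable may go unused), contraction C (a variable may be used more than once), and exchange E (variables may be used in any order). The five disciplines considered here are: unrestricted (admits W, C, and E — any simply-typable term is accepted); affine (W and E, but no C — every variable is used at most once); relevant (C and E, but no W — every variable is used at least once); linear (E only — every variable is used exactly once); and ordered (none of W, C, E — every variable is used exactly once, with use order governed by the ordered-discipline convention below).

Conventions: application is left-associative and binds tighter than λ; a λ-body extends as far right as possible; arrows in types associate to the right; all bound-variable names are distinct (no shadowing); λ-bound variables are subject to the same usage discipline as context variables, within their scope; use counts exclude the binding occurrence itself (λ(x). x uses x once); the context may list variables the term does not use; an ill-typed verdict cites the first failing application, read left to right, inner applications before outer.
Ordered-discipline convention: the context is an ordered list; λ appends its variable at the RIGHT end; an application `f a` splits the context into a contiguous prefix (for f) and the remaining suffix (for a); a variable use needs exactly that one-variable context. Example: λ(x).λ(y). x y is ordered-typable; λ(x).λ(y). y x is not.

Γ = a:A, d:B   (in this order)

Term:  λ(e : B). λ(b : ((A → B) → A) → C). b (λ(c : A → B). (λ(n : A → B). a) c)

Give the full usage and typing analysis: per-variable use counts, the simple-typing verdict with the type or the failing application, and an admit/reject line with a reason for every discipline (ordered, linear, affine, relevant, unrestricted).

variable uses: a: 1×, d: 0×, e (bound): 0×, b (bound): 1×, c (bound): 1×, n (bound): 0×
uses in reading order: b, a, c
typing: well-typed at B → (((A → B) → A) → C) → C
ordered: ✗ — needs weakening: d, e, n unused
linear: ✗ — needs weakening: d, e, n unused
affine: ✓ — a, d, e, b, c, n: no repeats, contraction unneeded
relevant: ✗ — needs weakening: d, e, n unused
unrestricted: ✓ — type-checks (B → (((A → B) → A) → C) → C) and nothing is barred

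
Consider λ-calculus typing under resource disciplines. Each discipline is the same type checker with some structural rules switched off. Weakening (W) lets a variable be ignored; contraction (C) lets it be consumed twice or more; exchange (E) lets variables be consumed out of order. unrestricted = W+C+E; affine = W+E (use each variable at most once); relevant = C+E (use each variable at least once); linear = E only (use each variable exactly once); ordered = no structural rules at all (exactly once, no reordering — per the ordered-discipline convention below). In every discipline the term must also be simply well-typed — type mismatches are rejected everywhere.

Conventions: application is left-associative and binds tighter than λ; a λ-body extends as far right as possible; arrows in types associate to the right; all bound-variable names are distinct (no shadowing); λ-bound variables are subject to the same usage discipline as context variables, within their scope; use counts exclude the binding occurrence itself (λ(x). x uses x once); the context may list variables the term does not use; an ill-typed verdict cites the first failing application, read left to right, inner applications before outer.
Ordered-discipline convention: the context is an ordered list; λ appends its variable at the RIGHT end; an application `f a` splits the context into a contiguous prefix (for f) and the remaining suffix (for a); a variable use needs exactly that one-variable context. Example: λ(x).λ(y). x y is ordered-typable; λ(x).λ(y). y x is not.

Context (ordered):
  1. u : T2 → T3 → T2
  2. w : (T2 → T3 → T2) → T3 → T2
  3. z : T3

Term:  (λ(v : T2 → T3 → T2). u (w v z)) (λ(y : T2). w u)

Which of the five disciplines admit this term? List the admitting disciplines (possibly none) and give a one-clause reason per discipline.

accepted by: unrestricted
variable uses: u=2, w=2, z=1, v (λ-bound)=1, y (λ-bound)=0
uses in reading order: u, w, v, z, w, u
typing: the term checks, with type T3 → T2
ordered: ✗, repeated use of u ×2, w ×2; unused: y — weakening required
linear: ✗, repeated use of u ×2, w ×2; unused: y — weakening required
affine: ✗, repeated use of u ×2, w ×2
relevant: ✗, unused: y — weakening required
unrestricted: ✓, well-typed at T3 → T2; no restrictions here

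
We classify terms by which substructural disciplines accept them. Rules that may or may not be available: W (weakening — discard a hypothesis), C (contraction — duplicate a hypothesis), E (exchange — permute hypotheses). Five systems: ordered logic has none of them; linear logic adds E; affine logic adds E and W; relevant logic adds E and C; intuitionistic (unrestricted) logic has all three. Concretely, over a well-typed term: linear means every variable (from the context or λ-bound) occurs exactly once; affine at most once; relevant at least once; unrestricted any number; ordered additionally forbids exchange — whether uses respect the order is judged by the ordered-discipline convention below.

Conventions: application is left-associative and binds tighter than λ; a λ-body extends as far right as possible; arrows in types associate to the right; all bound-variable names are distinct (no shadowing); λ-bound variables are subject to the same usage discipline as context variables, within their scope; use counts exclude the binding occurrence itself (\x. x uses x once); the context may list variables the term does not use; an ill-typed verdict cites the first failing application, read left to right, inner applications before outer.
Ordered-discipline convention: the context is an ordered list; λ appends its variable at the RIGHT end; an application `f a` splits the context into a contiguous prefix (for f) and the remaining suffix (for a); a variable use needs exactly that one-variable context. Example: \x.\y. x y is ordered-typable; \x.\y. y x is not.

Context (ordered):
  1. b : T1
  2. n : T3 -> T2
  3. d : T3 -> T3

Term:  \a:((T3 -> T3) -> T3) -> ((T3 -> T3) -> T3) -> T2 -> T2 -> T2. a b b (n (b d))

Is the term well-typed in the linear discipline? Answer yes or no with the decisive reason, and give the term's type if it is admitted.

no — a type mismatch blocks all five
usage: b: 3, n: 1, d: 1, a (λ-bound): 1
uses in reading order: a, b, b, n, b, d
typing: ill-typed: argument of type T1 where (T3 -> T3) -> T3 is required
summary: ordered ✗, linear ✗, affine ✗, relevant ✗, unrestricted ✗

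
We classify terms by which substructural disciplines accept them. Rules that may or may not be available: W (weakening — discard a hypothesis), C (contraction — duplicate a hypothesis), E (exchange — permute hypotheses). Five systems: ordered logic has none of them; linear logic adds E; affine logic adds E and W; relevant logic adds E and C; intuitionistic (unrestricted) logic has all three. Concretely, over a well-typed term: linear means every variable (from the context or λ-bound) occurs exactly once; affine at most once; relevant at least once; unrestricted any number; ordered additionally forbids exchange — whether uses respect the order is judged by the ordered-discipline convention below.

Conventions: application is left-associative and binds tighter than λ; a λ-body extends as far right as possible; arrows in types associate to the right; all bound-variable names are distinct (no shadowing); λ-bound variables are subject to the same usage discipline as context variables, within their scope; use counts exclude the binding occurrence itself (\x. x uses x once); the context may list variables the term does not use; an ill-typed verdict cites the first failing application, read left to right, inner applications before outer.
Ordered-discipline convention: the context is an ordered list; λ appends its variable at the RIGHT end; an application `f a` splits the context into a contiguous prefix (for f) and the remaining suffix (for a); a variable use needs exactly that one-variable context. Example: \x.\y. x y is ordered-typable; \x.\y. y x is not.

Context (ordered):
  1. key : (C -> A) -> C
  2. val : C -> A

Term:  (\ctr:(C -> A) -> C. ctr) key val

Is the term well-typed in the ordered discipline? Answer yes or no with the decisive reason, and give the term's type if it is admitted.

yes — key, val, ctr once each; derivable with no W/C/E; term : C
counts: key: 1×; val: 1×; ctr (bound): 1×
left-to-right use order: ctr, key, val
typing: well-typed — term : C
all disciplines: ordered ✓; linear ✓; affine ✓; relevant ✓; unrestricted ✓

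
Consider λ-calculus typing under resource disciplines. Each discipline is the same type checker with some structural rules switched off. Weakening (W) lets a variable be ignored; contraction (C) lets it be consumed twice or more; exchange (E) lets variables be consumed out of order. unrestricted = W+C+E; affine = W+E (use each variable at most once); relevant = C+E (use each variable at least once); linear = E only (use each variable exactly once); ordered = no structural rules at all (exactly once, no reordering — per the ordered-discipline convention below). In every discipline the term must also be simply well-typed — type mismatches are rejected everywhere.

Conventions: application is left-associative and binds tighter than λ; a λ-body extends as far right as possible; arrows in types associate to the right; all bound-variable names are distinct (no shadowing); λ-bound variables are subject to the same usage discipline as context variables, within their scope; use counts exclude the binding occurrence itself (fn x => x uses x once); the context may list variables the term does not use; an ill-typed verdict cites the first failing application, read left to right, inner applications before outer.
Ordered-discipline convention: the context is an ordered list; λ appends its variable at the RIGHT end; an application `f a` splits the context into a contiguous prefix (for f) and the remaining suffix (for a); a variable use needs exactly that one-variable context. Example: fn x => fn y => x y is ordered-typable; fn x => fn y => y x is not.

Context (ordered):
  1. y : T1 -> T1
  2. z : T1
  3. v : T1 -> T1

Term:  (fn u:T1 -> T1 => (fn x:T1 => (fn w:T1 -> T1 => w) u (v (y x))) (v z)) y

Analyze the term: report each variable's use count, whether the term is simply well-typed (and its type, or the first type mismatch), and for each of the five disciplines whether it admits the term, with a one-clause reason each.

usage: y ×2; z ×1; v ×2; u (bound) ×1; x (bound) ×1; w (bound) ×1
left-to-right use order: w, u, v, y, x, v, z, y
typing: well-typed at T1
ordered: ✗ — uses contraction: y ×2, v ×2
linear: ✗ — uses contraction: y ×2, v ×2
affine: ✗ — uses contraction: y ×2, v ×2
relevant: ✓ — every one of y, z, v, u, x, w appears
unrestricted: ✓ — well-typed at T1; no restrictions here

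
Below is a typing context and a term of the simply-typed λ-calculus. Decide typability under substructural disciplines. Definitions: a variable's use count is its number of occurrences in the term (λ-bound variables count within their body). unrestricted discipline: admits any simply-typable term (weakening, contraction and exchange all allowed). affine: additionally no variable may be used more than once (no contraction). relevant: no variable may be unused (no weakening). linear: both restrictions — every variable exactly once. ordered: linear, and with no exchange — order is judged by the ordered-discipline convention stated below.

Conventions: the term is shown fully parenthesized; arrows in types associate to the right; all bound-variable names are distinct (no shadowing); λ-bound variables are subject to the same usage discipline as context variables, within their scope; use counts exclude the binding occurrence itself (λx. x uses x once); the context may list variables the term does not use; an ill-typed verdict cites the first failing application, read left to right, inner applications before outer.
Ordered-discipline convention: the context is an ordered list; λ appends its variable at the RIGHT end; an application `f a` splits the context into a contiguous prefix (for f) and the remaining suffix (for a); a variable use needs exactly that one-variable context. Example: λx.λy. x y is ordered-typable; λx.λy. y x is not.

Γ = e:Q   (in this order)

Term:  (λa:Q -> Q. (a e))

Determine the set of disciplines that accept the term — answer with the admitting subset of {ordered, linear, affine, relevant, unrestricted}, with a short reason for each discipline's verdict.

admitted by: linear, affine, relevant, unrestricted
use counts: e: 1, a (λ-bound): 1
left-to-right use order: a, e
typing: the term checks, with type (Q -> Q) -> Q
ordered ✗ (no contiguous prefix/suffix split fits a, e)
linear ✓ (exactly-once usage across e, a)
affine ✓ (e, a: no repeats, contraction unneeded)
relevant ✓ (e, a: all used, weakening unneeded)
unrestricted ✓ (well-typed at (Q -> Q) -> Q; no restrictions here)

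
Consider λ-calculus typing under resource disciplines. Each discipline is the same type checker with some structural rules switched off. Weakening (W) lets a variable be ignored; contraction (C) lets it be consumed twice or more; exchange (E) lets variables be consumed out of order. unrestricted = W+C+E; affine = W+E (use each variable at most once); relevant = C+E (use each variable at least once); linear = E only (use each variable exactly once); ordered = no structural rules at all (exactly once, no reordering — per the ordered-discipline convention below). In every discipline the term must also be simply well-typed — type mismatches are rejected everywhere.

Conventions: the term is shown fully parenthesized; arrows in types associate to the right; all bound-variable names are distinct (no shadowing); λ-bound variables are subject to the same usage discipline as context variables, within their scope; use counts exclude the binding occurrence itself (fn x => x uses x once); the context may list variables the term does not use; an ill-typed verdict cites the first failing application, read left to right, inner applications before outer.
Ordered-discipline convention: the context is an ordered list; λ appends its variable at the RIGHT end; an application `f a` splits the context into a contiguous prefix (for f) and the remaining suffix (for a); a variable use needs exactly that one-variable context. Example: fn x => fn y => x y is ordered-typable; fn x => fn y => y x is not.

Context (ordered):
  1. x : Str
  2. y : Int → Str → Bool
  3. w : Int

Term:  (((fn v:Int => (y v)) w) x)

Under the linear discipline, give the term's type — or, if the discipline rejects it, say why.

term : Bool
use counts: x: 1, y: 1, w: 1, v (bound): 1
order of uses: y, v, w, x
typing: the term checks, with type Bool
all disciplines: ordered ✗ · linear ✓ · affine ✓ · relevant ✓ · unrestricted ✓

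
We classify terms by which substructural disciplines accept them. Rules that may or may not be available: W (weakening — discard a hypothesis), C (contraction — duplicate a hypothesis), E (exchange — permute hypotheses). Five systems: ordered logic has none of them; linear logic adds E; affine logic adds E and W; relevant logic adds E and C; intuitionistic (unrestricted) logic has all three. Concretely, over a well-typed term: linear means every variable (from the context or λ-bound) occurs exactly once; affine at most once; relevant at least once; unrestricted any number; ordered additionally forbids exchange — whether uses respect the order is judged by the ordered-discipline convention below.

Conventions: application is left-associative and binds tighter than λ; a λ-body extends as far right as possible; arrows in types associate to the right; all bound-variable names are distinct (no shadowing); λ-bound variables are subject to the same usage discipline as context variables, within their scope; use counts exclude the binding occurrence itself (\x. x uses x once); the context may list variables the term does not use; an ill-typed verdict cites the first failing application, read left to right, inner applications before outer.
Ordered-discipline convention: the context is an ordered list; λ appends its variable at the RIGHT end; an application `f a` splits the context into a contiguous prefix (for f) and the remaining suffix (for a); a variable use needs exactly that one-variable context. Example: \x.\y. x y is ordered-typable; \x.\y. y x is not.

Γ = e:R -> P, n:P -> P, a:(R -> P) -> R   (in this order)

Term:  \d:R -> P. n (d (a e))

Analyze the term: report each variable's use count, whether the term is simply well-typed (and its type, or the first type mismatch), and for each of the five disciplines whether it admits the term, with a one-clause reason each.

counts: e: 1, n: 1, a: 1, d [bound]: 1
uses in reading order: n, d, a, e
typing: well-typed — term : (R -> P) -> P
ordered ✗ (no contiguous prefix/suffix split fits n, d, a, e)
linear ✓ (e, n, a, d: one use apiece)
affine ✓ (e, n, a, d: no repeats, contraction unneeded)
relevant ✓ (every one of e, n, a, d appears)
unrestricted ✓ (type-checks ((R -> P) -> P) and nothing is barred)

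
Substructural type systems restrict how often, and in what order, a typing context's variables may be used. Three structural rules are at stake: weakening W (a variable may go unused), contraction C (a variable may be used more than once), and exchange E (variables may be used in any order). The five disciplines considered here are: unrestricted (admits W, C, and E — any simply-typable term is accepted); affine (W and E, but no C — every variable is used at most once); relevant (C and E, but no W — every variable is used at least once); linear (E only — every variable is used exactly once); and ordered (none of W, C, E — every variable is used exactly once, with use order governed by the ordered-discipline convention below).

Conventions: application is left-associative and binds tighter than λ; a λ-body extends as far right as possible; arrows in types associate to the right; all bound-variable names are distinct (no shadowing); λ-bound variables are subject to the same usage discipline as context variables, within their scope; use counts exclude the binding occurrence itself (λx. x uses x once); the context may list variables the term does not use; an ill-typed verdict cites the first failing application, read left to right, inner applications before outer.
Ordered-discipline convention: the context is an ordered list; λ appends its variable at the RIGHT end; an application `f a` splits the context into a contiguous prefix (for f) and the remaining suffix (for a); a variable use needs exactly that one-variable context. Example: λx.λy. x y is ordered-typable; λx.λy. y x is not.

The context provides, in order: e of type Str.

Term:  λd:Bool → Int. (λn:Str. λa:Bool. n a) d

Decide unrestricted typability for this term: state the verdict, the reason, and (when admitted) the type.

no — fails simple typing
variable uses: e: 0×; d (λ-bound): 1×; n (λ-bound): 1×; a (λ-bound): 1×
use order (left to right): n, a, d
typing: ill-typed: non-arrow in function slot: Str
across the five disciplines: ordered ✗ | linear ✗ | affine ✗ | relevant ✗ | unrestricted ✗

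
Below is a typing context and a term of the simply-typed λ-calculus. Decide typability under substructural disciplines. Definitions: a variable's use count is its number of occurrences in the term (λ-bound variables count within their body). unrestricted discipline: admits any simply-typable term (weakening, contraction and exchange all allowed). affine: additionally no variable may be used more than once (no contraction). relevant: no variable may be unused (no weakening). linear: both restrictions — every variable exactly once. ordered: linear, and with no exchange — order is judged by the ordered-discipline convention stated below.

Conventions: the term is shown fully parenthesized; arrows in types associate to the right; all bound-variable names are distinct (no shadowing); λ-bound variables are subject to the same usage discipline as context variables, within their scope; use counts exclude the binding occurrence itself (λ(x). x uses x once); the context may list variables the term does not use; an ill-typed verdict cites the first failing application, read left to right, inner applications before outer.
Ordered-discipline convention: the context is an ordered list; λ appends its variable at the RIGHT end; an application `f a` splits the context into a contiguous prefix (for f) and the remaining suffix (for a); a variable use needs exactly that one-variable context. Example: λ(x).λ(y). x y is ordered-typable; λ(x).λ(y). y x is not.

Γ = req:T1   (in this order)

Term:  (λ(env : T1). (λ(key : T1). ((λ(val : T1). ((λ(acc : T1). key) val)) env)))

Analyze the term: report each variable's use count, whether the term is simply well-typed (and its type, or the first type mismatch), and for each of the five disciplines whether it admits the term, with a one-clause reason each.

counts: req: 0; env (bound): 1; key (bound): 1; val (bound): 1; acc (bound): 0
order of uses: key, val, env
typing: well-typed at T1 -> T1 -> T1
ordered ✗ (req, acc left unused)
linear ✗ (req, acc left unused)
affine ✓ (at most one use each (req, env, key, val, acc))
relevant ✗ (req, acc left unused)
unrestricted ✓ (typability at T1 -> T1 -> T1 is all that's needed)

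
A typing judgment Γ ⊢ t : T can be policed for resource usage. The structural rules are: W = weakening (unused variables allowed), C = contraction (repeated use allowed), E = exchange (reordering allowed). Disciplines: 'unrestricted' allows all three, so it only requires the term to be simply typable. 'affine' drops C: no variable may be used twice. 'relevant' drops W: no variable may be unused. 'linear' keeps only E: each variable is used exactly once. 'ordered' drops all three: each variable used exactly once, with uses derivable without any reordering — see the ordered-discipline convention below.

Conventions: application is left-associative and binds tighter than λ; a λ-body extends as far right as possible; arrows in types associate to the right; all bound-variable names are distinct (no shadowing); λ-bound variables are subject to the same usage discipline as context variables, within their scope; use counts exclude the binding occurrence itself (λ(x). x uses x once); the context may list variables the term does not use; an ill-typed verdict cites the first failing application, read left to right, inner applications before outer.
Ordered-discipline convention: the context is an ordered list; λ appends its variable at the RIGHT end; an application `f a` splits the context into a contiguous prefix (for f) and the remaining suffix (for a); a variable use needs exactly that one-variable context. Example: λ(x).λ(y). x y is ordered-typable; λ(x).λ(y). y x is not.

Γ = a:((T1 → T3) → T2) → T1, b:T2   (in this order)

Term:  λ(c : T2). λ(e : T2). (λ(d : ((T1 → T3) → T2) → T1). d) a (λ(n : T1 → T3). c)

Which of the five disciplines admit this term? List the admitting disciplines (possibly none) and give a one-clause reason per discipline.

admitting disciplines: affine, unrestricted
counts: a: 1; b: 0; c [bound]: 1; e [bound]: 0; d [bound]: 1; n [bound]: 0
order of uses: d, a, c
typing: well-typed at T2 → T2 → T1
ordered ✗ (unused: b, e, n — weakening required)
linear ✗ (unused: b, e, n — weakening required)
affine ✓ (a, b, c, e, d, n: no repeats, contraction unneeded)
relevant ✗ (unused: b, e, n — weakening required)
unrestricted ✓ (well-typed at T2 → T2 → T1; no restrictions here)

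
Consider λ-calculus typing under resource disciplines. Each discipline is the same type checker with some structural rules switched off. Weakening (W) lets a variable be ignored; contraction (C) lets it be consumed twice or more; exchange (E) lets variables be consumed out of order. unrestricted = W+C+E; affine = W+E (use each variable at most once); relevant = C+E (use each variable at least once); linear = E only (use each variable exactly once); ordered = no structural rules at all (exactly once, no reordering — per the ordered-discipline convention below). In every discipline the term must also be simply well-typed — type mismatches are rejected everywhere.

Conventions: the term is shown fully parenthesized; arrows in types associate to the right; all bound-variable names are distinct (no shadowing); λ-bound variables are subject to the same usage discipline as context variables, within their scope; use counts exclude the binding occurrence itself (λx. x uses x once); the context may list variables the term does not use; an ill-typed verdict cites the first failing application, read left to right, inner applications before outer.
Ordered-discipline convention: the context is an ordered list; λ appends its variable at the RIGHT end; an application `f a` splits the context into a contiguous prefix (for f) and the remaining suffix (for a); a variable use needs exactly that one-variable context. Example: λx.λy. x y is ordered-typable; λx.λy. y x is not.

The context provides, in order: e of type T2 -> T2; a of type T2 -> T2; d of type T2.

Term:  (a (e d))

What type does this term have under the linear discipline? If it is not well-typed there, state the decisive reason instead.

term : T2
use counts: e=1, a=1, d=1
uses in reading order: a, e, d
typing: well-typed — term : T2
per-discipline verdicts: ordered ✗; linear ✓; affine ✓; relevant ✓; unrestricted ✓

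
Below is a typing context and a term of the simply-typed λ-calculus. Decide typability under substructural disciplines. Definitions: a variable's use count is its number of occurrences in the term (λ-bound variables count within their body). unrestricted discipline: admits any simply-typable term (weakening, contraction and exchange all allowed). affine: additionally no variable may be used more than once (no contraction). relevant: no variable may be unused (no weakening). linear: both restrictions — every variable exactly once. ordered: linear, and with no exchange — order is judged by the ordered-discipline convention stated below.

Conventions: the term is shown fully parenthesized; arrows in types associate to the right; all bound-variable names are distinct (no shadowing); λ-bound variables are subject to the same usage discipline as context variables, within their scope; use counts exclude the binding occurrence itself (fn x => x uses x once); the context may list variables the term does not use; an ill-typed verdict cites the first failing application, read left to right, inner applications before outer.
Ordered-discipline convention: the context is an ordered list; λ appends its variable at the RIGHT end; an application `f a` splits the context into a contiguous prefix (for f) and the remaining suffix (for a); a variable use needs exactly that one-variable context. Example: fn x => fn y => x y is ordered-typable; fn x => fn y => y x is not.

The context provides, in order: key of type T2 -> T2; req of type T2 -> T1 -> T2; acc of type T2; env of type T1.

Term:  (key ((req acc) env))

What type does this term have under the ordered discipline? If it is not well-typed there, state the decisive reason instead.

term : T2
counts: key ×1; req ×1; acc ×1; env ×1
left-to-right use order: key, req, acc, env
typing: well-typed — term : T2
summary: ordered ✓ | linear ✓ | affine ✓ | relevant ✓ | unrestricted ✓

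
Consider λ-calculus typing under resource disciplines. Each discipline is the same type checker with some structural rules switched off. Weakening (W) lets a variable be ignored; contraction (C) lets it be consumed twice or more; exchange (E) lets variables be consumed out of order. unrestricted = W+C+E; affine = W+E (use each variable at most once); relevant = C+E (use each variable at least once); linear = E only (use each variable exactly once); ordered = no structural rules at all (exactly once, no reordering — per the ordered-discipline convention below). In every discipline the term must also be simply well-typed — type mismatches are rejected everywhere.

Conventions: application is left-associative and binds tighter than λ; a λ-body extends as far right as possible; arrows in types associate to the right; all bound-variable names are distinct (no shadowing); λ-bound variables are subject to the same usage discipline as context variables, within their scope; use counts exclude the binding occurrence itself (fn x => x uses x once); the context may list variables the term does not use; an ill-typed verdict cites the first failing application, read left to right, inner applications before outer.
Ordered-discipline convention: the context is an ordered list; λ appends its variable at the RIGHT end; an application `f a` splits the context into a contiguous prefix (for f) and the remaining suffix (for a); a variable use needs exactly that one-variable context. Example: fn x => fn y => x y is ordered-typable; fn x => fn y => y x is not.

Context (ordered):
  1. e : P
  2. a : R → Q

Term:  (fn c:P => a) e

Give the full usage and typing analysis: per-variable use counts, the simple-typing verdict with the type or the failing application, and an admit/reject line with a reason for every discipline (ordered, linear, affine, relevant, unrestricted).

counts: e: 1×, a: 1×, c [bound]: 0×
use order (left to right): a, e
typing: ✓ — R → Q
ordered ✗ (unused: c — weakening required)
linear ✗ (unused: c — weakening required)
affine ✓ (none of e, a, c used more than once)
relevant ✗ (unused: c — weakening required)
unrestricted ✓ (well-typed at R → Q; no restrictions here)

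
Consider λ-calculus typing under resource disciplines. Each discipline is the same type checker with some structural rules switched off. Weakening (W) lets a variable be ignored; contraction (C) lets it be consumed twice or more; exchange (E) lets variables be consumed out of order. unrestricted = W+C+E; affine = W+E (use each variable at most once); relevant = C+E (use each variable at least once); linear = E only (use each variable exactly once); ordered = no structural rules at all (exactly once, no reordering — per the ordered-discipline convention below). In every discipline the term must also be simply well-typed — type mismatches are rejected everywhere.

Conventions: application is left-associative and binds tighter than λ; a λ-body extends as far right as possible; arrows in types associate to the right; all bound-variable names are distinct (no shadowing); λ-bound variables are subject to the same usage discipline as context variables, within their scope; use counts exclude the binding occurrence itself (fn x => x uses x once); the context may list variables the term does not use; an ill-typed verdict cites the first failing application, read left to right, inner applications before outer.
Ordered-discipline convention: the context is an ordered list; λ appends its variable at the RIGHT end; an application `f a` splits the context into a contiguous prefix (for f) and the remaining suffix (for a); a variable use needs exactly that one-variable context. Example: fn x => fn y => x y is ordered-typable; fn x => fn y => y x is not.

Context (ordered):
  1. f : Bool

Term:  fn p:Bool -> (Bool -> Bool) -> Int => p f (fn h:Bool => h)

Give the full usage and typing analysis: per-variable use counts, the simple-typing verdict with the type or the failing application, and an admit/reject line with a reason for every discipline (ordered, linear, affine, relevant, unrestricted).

counts: f: 1, p (bound): 1, h (bound): 1
left-to-right use order: p, f, h
typing: ✓ — (Bool -> (Bool -> Bool) -> Int) -> Int
ordered: ✗ — no ordered split (uses run p, f, h)
linear: ✓ — each of f, p, h used exactly once
affine: ✓ — f, p, h: no repeats, contraction unneeded
relevant: ✓ — at least one use each (f, p, h)
unrestricted: ✓ — type-checks ((Bool -> (Bool -> Bool) -> Int) -> Int) and nothing is barred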